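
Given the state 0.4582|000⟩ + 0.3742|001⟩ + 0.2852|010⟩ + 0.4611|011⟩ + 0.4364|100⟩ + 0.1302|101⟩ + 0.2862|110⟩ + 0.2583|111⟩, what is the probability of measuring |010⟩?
0.08134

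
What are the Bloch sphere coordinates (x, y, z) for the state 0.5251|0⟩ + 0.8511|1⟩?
(0.8938, 0, -0.4486)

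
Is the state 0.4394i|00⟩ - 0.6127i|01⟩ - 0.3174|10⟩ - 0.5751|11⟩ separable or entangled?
Entangled

Writing the state as a|00⟩ + b|01⟩ + c|10⟩ + d|11⟩, it is a product state iff ad − bc = 0.
Here (a, b, c, d) = (0.4394i, -0.6127i, -0.3174, -0.5751): ad − bc = (0.4394i)(-0.5751) − (-0.6127i)(-0.3174) = -0.4472i ≠ 0, so the state is entangled.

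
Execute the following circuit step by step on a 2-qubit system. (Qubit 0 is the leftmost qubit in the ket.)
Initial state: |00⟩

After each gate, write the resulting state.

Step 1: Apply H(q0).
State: 1/√2|00⟩ + 1/√2|10⟩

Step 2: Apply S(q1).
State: 1/√2|00⟩ + 1/√2|10⟩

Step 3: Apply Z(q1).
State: 1/√2|00⟩ + 1/√2|10⟩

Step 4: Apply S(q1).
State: 1/√2|00⟩ + 1/√2|10⟩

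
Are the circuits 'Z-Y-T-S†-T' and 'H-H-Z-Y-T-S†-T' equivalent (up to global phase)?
Yes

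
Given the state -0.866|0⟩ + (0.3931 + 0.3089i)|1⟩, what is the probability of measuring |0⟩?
0.75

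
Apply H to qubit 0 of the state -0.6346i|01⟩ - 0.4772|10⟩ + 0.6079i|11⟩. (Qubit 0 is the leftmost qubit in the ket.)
-0.3374|00⟩ - 0.01888i|01⟩ + 0.3374|10⟩ - 0.8786i|11⟩

H on qubit 0 mixes each pair of kets that differ only in qubit 0: amplitudes (a, b) of (|…0…⟩, |…1…⟩) become ((a + b)/√2, (a − b)/√2). Kets absent from the input have amplitude 0.
(|00⟩, |10⟩): (a, b) = (0, -0.4772) → (-0.3374, 0.3374)
(|01⟩, |11⟩): (a, b) = (-0.6346i, 0.6079i) → (-0.01888i, -0.8786i)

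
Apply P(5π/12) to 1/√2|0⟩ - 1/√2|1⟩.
1/√2|0⟩ + (-0.183 - 0.683i)|1⟩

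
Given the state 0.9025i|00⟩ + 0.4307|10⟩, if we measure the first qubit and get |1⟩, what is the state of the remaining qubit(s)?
|0⟩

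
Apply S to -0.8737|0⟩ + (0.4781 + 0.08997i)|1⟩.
-0.8737|0⟩ + (-0.08997 + 0.4781i)|1⟩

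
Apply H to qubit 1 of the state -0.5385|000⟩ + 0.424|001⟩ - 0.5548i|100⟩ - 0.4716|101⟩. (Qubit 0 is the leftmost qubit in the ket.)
-0.3808|000⟩ + 0.2998|001⟩ - 0.3808|010⟩ + 0.2998|011⟩ - 0.3923i|100⟩ - 0.3335|101⟩ - 0.3923i|110⟩ - 0.3335|111⟩

H on qubit 1 mixes each pair of kets that differ only in qubit 1: amplitudes (a, b) of (|…0…⟩, |…1…⟩) become ((a + b)/√2, (a − b)/√2). Kets absent from the input have amplitude 0.
(|000⟩, |010⟩): (a, b) = (-0.5385, 0) → (-0.3808, -0.3808)
(|001⟩, |011⟩): (a, b) = (0.424, 0) → (0.2998, 0.2998)
(|100⟩, |110⟩): (a, b) = (-0.5548i, 0) → (-0.3923i, -0.3923i)
(|101⟩, |111⟩): (a, b) = (-0.4716, 0) → (-0.3335, -0.3335)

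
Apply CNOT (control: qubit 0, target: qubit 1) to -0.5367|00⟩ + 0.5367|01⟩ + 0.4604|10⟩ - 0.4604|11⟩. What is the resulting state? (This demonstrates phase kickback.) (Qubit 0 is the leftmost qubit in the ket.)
-0.5367|00⟩ + 0.5367|01⟩ - 0.4604|10⟩ + 0.4604|11⟩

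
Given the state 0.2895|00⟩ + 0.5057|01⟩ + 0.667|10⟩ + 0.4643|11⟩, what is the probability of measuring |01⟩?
0.2557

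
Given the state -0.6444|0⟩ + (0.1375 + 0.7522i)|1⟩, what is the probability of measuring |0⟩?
0.4153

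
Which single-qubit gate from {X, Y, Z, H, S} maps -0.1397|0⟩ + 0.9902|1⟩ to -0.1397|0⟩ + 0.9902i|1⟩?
S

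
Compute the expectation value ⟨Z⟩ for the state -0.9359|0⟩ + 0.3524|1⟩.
0.7517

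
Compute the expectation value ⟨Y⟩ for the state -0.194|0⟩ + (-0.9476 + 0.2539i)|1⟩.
-0.09851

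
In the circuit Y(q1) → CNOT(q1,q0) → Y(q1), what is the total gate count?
3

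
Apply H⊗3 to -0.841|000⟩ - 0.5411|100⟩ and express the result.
-0.4886|000⟩ - 0.4886|001⟩ - 0.4886|010⟩ - 0.4886|011⟩ - 0.106|100⟩ - 0.106|101⟩ - 0.106|110⟩ - 0.106|111⟩

H⊗3 gives amp(|y⟩) = (1/2√2) Σ_x (−1)^(x·y) amp(|x⟩), where x·y is the number of positions in which both x and y have a 1.
|000⟩: (-0.841 - 0.5411)/(2√2) = -0.4886
|001⟩: (-0.841 - 0.5411)/(2√2) = -0.4886
|010⟩: (-0.841 - 0.5411)/(2√2) = -0.4886
|011⟩: (-0.841 - 0.5411)/(2√2) = -0.4886
|100⟩: (-0.841 + 0.5411)/(2√2) = -0.106
|101⟩: (-0.841 + 0.5411)/(2√2) = -0.106
|110⟩: (-0.841 + 0.5411)/(2√2) = -0.106
|111⟩: (-0.841 + 0.5411)/(2√2) = -0.106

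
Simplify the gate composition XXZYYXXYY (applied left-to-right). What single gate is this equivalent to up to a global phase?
Z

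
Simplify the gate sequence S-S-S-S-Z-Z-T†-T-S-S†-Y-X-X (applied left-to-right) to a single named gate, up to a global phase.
Y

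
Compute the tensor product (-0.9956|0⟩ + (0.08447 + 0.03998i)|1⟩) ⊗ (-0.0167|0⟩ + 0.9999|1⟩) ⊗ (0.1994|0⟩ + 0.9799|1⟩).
0.003315|000⟩ + 0.01629|001⟩ - 0.1985|010⟩ - 0.9755|011⟩ + (-0.0002813 - 0.0001331i)|100⟩ + (-0.001382 - 0.0006542i)|101⟩ + (0.01684 + 0.007971i)|110⟩ + (0.08276 + 0.03917i)|111⟩

amp(|b₁b₂…⟩) = product of the factor amplitudes for bits b₁, b₂, …; only kets whose every factor amplitude is nonzero survive.
|000⟩: (-0.9956)(-0.0167)(0.1994) = 0.003315
|001⟩: (-0.9956)(-0.0167)(0.9799) = 0.01629
|010⟩: (-0.9956)(0.9999)(0.1994) = -0.1985
|011⟩: (-0.9956)(0.9999)(0.9799) = -0.9755
|100⟩: (0.08447 + 0.03998i)(-0.0167)(0.1994) = (-0.0002813 - 0.0001331i)
|101⟩: (0.08447 + 0.03998i)(-0.0167)(0.9799) = (-0.001382 - 0.0006542i)
|110⟩: (0.08447 + 0.03998i)(0.9999)(0.1994) = (0.01684 + 0.007971i)
|111⟩: (0.08447 + 0.03998i)(0.9999)(0.9799) = (0.08276 + 0.03917i)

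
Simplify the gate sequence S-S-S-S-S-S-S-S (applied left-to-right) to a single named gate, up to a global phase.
I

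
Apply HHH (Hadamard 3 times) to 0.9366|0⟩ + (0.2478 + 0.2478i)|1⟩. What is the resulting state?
(0.8375 + 0.1752i)|0⟩ + (0.4871 - 0.1752i)|1⟩

H² = I, so H^3 = H: a single Hadamard. With (a, b) = (0.9366, (0.2478 + 0.2478i)), H gives ((a + b)/√2, (a − b)/√2) = ((0.8375 + 0.1752i), (0.4871 - 0.1752i)).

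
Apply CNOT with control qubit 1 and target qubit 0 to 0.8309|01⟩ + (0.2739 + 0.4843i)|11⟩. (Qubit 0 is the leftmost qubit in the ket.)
(0.2739 + 0.4843i)|01⟩ + 0.8309|11⟩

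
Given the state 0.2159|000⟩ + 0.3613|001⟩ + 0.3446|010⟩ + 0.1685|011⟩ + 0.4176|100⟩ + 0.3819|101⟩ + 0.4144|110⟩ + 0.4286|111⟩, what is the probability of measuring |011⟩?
0.02839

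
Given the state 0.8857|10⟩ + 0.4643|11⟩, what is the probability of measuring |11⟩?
0.2156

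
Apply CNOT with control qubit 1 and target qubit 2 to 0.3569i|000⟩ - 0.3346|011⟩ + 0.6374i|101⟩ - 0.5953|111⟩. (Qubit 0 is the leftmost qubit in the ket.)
0.3569i|000⟩ - 0.3346|010⟩ + 0.6374i|101⟩ - 0.5953|110⟩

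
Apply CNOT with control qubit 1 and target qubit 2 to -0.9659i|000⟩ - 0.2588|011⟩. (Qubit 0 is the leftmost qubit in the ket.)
-0.9659i|000⟩ - 0.2588|010⟩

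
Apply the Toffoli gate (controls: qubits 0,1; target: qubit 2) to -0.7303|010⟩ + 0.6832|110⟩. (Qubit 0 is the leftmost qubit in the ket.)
-0.7303|010⟩ + 0.6832|111⟩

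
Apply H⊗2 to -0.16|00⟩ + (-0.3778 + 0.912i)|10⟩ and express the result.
(-0.2689 + 0.456i)|00⟩ + (-0.2689 + 0.456i)|01⟩ + (0.1089 - 0.456i)|10⟩ + (0.1089 - 0.456i)|11⟩

H⊗2 gives amp(|y⟩) = (1/2) Σ_x (−1)^(x·y) amp(|x⟩), where x·y is the number of positions in which both x and y have a 1.
|00⟩: (-0.16 + (-0.3778 + 0.912i))/2 = (-0.2689 + 0.456i)
|01⟩: (-0.16 + (-0.3778 + 0.912i))/2 = (-0.2689 + 0.456i)
|10⟩: (-0.16 - (-0.3778 + 0.912i))/2 = (0.1089 - 0.456i)
|11⟩: (-0.16 - (-0.3778 + 0.912i))/2 = (0.1089 - 0.456i)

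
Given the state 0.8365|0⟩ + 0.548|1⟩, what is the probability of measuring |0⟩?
0.6997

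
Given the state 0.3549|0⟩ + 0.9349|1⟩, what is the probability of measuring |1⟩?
0.874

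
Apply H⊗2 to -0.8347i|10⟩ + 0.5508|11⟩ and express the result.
(0.2754 - 0.4174i)|00⟩ + (-0.2754 - 0.4174i)|01⟩ + (-0.2754 + 0.4174i)|10⟩ + (0.2754 + 0.4174i)|11⟩

H⊗2 gives amp(|y⟩) = (1/2) Σ_x (−1)^(x·y) amp(|x⟩), where x·y is the number of positions in which both x and y have a 1.
|00⟩: (-0.8347i + 0.5508)/2 = (0.2754 - 0.4174i)
|01⟩: (-0.8347i - 0.5508)/2 = (-0.2754 - 0.4174i)
|10⟩: (0.8347i - 0.5508)/2 = (-0.2754 + 0.4174i)
|11⟩: (0.8347i + 0.5508)/2 = (0.2754 + 0.4174i)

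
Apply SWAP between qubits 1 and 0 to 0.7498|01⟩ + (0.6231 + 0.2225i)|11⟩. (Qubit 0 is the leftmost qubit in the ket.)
0.7498|10⟩ + (0.6231 + 0.2225i)|11⟩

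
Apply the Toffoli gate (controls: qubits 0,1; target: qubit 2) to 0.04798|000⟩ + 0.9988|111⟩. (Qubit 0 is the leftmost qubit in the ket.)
0.04798|000⟩ + 0.9988|110⟩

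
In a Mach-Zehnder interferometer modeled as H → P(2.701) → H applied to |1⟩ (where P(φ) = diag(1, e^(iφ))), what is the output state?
(0.9522 - 0.2132i)|0⟩ + (0.04775 + 0.2132i)|1⟩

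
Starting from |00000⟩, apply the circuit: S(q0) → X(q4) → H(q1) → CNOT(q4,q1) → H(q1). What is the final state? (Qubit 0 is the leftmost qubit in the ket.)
|00001⟩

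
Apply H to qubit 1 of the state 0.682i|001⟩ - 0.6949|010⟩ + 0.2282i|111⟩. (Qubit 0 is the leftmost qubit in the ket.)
-0.4914|000⟩ + 0.4822i|001⟩ + 0.4914|010⟩ + 0.4822i|011⟩ + 0.1614i|101⟩ - 0.1614i|111⟩

H on qubit 1 mixes each pair of kets that differ only in qubit 1: amplitudes (a, b) of (|…0…⟩, |…1…⟩) become ((a + b)/√2, (a − b)/√2). Kets absent from the input have amplitude 0.
(|000⟩, |010⟩): (a, b) = (0, -0.6949) → (-0.4914, 0.4914)
(|001⟩, |011⟩): (a, b) = (0.682i, 0) → (0.4822i, 0.4822i)
(|101⟩, |111⟩): (a, b) = (0, 0.2282i) → (0.1614i, -0.1614i)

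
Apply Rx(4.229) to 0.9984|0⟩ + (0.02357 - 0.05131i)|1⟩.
(-0.5604 - 0.02017i)|0⟩ + (-0.01219 - 0.8279i)|1⟩

Rx(4.229) = [[cos(θ/2), −i·sin(θ/2)], [−i·sin(θ/2), cos(θ/2)]]; θ = 4.229, cos(θ/2) ≈ -0.517309, sin(θ/2) ≈ 0.855799.
With a = amp(|0⟩) = 0.9984 and b = amp(|1⟩) = (0.02357 - 0.05131i):
new amp(|0⟩) = (-0.517309)·a + (-0.855799i)·b = (-0.5604 - 0.02017i)
new amp(|1⟩) = (-0.855799i)·a + (-0.517309)·b = (-0.01219 - 0.8279i)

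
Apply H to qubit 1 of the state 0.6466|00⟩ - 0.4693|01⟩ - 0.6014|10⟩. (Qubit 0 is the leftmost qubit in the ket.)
0.1254|00⟩ + 0.7891|01⟩ - 0.4253|10⟩ - 0.4253|11⟩

H on qubit 1 mixes each pair of kets that differ only in qubit 1: amplitudes (a, b) of (|…0…⟩, |…1…⟩) become ((a + b)/√2, (a − b)/√2). Kets absent from the input have amplitude 0.
(|00⟩, |01⟩): (a, b) = (0.6466, -0.4693) → (0.1254, 0.7891)
(|10⟩, |11⟩): (a, b) = (-0.6014, 0) → (-0.4253, -0.4253)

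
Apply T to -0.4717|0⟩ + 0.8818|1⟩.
-0.4717|0⟩ + (0.6235 + 0.6235i)|1⟩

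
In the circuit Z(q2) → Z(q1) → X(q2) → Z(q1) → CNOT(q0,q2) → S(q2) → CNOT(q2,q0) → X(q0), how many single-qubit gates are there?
6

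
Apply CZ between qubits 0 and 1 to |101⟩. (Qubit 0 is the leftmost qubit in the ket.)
|101⟩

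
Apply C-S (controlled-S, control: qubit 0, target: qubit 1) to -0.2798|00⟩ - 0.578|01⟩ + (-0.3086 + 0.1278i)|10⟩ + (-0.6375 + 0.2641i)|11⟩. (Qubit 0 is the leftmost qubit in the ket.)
-0.2798|00⟩ - 0.578|01⟩ + (-0.3086 + 0.1278i)|10⟩ + (-0.2641 - 0.6375i)|11⟩

C-S leaves the control-|0⟩ kets |00⟩, |01⟩ unchanged and applies S to qubit 1 on the control-|1⟩ pair (|10⟩, |11⟩).
S = [[1, 0], [0, i]].
With a = amp(|10⟩) = (-0.3086 + 0.1278i) and b = amp(|11⟩) = (-0.6375 + 0.2641i):
new amp(|10⟩) = (1)·a = (-0.3086 + 0.1278i)
new amp(|11⟩) = (i)·b = (-0.2641 - 0.6375i)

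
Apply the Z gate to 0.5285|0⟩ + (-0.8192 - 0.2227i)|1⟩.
0.5285|0⟩ + (0.8192 + 0.2227i)|1⟩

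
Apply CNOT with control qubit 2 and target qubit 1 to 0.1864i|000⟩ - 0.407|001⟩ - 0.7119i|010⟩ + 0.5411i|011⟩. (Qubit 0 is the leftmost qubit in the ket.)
0.1864i|000⟩ + 0.5411i|001⟩ - 0.7119i|010⟩ - 0.407|011⟩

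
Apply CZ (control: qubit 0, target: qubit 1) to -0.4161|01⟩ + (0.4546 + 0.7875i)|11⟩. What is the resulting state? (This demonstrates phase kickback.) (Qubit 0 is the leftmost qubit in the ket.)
-0.4161|01⟩ + (-0.4546 - 0.7875i)|11⟩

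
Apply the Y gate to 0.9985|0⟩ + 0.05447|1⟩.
-0.05447i|0⟩ + 0.9985i|1⟩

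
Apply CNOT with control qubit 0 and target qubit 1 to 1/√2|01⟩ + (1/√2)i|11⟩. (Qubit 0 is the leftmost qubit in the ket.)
1/√2|01⟩ + (1/√2)i|10⟩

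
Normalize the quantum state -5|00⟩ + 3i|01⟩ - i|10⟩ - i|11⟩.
-0.8333|00⟩ + (1/2)i|01⟩ - 0.1667i|10⟩ - 0.1667i|11⟩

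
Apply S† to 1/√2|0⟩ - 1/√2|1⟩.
1/√2|0⟩ + (1/√2)i|1⟩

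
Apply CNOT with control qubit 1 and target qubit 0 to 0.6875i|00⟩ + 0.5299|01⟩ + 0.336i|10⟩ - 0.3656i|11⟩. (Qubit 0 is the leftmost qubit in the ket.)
0.6875i|00⟩ - 0.3656i|01⟩ + 0.336i|10⟩ + 0.5299|11⟩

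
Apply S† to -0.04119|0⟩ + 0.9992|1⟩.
-0.04119|0⟩ - 0.9992i|1⟩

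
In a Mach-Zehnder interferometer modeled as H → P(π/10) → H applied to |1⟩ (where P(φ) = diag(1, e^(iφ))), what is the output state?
(0.02447 - 0.1545i)|0⟩ + (0.9755 + 0.1545i)|1⟩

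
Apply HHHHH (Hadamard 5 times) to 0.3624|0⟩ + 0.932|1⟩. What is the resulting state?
0.9153|0⟩ - 0.4028|1⟩

H² = I, so H^5 = H: a single Hadamard. With (a, b) = (0.3624, 0.932), H gives ((a + b)/√2, (a − b)/√2) = (0.9153, -0.4028).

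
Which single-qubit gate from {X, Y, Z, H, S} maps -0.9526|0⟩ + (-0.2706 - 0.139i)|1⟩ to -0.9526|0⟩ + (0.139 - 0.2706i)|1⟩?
S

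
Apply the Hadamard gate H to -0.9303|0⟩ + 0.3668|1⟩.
-0.3985|0⟩ - 0.9172|1⟩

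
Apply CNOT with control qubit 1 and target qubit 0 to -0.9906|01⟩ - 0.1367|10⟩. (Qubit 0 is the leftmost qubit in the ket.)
-0.1367|10⟩ - 0.9906|11⟩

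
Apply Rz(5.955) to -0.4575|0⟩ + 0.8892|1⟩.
(0.4514 + 0.07474i)|0⟩ + (-0.8773 + 0.1453i)|1⟩

Rz(5.955) = [[e^(−iθ/2), 0], [0, e^(iθ/2)]] with e^(±iθ/2) = cos(θ/2) ± i·sin(θ/2); θ = 5.955, cos(θ/2) ≈ -0.986567, sin(θ/2) ≈ 0.163357.
With a = amp(|0⟩) = -0.4575 and b = amp(|1⟩) = 0.8892:
new amp(|0⟩) = (-0.986567 - 0.163357i)·a = (0.4514 + 0.07474i)
new amp(|1⟩) = (-0.986567 + 0.163357i)·b = (-0.8773 + 0.1453i)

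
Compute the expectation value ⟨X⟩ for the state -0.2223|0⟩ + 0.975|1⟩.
-0.4335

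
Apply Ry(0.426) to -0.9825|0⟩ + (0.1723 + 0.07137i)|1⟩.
(-0.9967 - 0.01509i)|0⟩ + (-0.03929 + 0.06976i)|1⟩

Ry(0.426) = [[cos(θ/2), −sin(θ/2)], [sin(θ/2), cos(θ/2)]]; θ = 0.426, cos(θ/2) ≈ 0.977401, sin(θ/2) ≈ 0.211393.
With a = amp(|0⟩) = -0.9825 and b = amp(|1⟩) = (0.1723 + 0.07137i):
new amp(|0⟩) = (0.977401)·a + (-0.211393)·b = (-0.9967 - 0.01509i)
new amp(|1⟩) = (0.211393)·a + (0.977401)·b = (-0.03929 + 0.06976i)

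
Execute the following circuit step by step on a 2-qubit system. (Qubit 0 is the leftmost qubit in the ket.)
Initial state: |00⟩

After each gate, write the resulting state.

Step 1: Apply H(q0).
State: 1/√2|00⟩ + 1/√2|10⟩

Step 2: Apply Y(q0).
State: -(1/√2)i|00⟩ + (1/√2)i|10⟩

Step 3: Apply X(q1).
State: -(1/√2)i|01⟩ + (1/√2)i|11⟩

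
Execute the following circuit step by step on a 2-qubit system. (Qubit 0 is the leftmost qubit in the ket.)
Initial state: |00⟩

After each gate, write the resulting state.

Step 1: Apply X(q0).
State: |10⟩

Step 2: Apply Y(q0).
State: -i|00⟩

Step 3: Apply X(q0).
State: -i|10⟩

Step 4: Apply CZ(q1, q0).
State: -i|10⟩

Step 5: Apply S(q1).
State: -i|10⟩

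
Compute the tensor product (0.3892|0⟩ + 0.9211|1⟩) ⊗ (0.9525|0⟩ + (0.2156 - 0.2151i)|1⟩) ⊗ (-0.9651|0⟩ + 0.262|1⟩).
-0.3578|000⟩ + 0.09713|001⟩ + (-0.08098 + 0.0808i)|010⟩ + (0.02198 - 0.02193i)|011⟩ - 0.8467|100⟩ + 0.2299|101⟩ + (-0.1917 + 0.1912i)|110⟩ + (0.05203 - 0.05191i)|111⟩

amp(|b₁b₂…⟩) = product of the factor amplitudes for bits b₁, b₂, …; only kets whose every factor amplitude is nonzero survive.
|000⟩: (0.3892)(0.9525)(-0.9651) = -0.3578
|001⟩: (0.3892)(0.9525)(0.262) = 0.09713
|010⟩: (0.3892)(0.2156 - 0.2151i)(-0.9651) = (-0.08098 + 0.0808i)
|011⟩: (0.3892)(0.2156 - 0.2151i)(0.262) = (0.02198 - 0.02193i)
|100⟩: (0.9211)(0.9525)(-0.9651) = -0.8467
|101⟩: (0.9211)(0.9525)(0.262) = 0.2299
|110⟩: (0.9211)(0.2156 - 0.2151i)(-0.9651) = (-0.1917 + 0.1912i)
|111⟩: (0.9211)(0.2156 - 0.2151i)(0.262) = (0.05203 - 0.05191i)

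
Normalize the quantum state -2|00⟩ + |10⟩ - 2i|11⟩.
-0.6667|00⟩ + 0.3333|10⟩ - 0.6667i|11⟩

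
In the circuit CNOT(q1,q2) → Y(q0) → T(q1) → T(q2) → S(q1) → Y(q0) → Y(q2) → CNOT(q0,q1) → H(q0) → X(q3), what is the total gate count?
10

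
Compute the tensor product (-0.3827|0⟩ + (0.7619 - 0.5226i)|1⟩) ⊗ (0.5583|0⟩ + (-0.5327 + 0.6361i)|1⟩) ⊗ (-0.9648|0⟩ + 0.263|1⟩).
0.2061|000⟩ - 0.05619|001⟩ + (-0.1967 + 0.2349i)|010⟩ + (0.05362 - 0.06402i)|011⟩ + (-0.4104 + 0.2815i)|100⟩ + (0.1119 - 0.07673i)|101⟩ + (0.07085 - 0.7362i)|110⟩ + (-0.01931 + 0.2007i)|111⟩

amp(|b₁b₂…⟩) = product of the factor amplitudes for bits b₁, b₂, …; only kets whose every factor amplitude is nonzero survive.
|000⟩: (-0.3827)(0.5583)(-0.9648) = 0.2061
|001⟩: (-0.3827)(0.5583)(0.263) = -0.05619
|010⟩: (-0.3827)(-0.5327 + 0.6361i)(-0.9648) = (-0.1967 + 0.2349i)
|011⟩: (-0.3827)(-0.5327 + 0.6361i)(0.263) = (0.05362 - 0.06402i)
|100⟩: (0.7619 - 0.5226i)(0.5583)(-0.9648) = (-0.4104 + 0.2815i)
|101⟩: (0.7619 - 0.5226i)(0.5583)(0.263) = (0.1119 - 0.07673i)
|110⟩: (0.7619 - 0.5226i)(-0.5327 + 0.6361i)(-0.9648) = (0.07085 - 0.7362i)
|111⟩: (0.7619 - 0.5226i)(-0.5327 + 0.6361i)(0.263) = (-0.01931 + 0.2007i)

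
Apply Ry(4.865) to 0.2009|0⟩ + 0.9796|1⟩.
-0.7903|0⟩ - 0.6127|1⟩

Ry(4.865) = [[cos(θ/2), −sin(θ/2)], [sin(θ/2), cos(θ/2)]]; θ = 4.865, cos(θ/2) ≈ -0.758953, sin(θ/2) ≈ 0.651145.
With a = amp(|0⟩) = 0.2009 and b = amp(|1⟩) = 0.9796:
new amp(|0⟩) = (-0.758953)·a + (-0.651145)·b = -0.7903
new amp(|1⟩) = (0.651145)·a + (-0.758953)·b = -0.6127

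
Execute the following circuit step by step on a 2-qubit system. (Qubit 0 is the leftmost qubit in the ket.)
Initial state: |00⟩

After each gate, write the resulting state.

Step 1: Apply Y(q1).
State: i|01⟩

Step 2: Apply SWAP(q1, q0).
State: i|10⟩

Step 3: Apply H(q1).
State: (1/√2)i|10⟩ + (1/√2)i|11⟩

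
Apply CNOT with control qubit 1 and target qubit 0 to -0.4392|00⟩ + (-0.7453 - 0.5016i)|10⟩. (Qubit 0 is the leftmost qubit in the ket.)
-0.4392|00⟩ + (-0.7453 - 0.5016i)|10⟩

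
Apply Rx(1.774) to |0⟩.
0.6317|0⟩ - 0.7752i|1⟩

Rx(1.774) = [[cos(θ/2), −i·sin(θ/2)], [−i·sin(θ/2), cos(θ/2)]]; θ = 1.774, cos(θ/2) ≈ 0.63174, sin(θ/2) ≈ 0.77518.
With a = amp(|0⟩) = 1 and b = amp(|1⟩) = 0:
new amp(|0⟩) = (0.63174)·a + (-0.77518i)·b = 0.6317
new amp(|1⟩) = (-0.77518i)·a + (0.63174)·b = -0.7752i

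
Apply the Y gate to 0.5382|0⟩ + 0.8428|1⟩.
-0.8428i|0⟩ + 0.5382i|1⟩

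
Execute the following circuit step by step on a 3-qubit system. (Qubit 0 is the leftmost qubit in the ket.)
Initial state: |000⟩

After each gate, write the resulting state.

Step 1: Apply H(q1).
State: 1/√2|000⟩ + 1/√2|010⟩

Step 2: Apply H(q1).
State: |000⟩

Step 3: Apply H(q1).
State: 1/√2|000⟩ + 1/√2|010⟩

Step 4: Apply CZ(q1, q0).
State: 1/√2|000⟩ + 1/√2|010⟩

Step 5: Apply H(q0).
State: 1/2|000⟩ + 1/2|010⟩ + 1/2|100⟩ + 1/2|110⟩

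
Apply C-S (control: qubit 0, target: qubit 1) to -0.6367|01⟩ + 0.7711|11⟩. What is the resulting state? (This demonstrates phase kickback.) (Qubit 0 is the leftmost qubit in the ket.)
-0.6367|01⟩ + 0.7711i|11⟩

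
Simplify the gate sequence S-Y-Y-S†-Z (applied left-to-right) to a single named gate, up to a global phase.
Z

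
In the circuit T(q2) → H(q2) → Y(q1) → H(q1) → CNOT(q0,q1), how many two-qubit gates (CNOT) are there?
1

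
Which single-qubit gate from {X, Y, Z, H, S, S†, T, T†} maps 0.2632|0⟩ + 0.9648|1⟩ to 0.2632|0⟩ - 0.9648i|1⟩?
S†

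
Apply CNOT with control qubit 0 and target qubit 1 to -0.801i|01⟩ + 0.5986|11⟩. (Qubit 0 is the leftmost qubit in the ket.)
-0.801i|01⟩ + 0.5986|10⟩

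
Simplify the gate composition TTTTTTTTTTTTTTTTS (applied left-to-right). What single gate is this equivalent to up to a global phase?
S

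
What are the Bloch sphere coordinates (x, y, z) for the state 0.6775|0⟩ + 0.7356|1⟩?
(0.9967, 0, -0.0821)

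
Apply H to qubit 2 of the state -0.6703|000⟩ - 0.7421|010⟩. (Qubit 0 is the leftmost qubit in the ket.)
-0.474|000⟩ - 0.474|001⟩ - 0.5247|010⟩ - 0.5247|011⟩

H on qubit 2 mixes each pair of kets that differ only in qubit 2: amplitudes (a, b) of (|…0…⟩, |…1…⟩) become ((a + b)/√2, (a − b)/√2). Kets absent from the input have amplitude 0.
(|000⟩, |001⟩): (a, b) = (-0.6703, 0) → (-0.474, -0.474)
(|010⟩, |011⟩): (a, b) = (-0.7421, 0) → (-0.5247, -0.5247)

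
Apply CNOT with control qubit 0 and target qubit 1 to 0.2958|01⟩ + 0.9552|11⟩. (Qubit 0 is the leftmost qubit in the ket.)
0.2958|01⟩ + 0.9552|10⟩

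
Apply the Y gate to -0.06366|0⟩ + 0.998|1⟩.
-0.998i|0⟩ - 0.06366i|1⟩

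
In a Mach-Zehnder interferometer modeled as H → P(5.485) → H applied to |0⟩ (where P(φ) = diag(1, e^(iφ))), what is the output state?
(0.849 - 0.358i)|0⟩ + (0.151 + 0.358i)|1⟩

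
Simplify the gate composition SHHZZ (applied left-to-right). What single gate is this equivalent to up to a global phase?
S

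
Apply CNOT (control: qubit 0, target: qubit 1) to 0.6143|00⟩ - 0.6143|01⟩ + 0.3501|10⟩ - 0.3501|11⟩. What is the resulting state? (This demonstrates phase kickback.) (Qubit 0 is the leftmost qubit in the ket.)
0.6143|00⟩ - 0.6143|01⟩ - 0.3501|10⟩ + 0.3501|11⟩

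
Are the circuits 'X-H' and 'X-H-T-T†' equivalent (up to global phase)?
Yes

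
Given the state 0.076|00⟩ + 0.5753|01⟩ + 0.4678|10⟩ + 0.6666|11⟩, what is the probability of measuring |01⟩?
0.331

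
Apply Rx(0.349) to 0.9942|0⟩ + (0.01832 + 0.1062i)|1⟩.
(0.9975 - 0.003181i)|0⟩ + (0.01804 - 0.06802i)|1⟩

Rx(0.349) = [[cos(θ/2), −i·sin(θ/2)], [−i·sin(θ/2), cos(θ/2)]]; θ = 0.349, cos(θ/2) ≈ 0.984813, sin(θ/2) ≈ 0.173616.
With a = amp(|0⟩) = 0.9942 and b = amp(|1⟩) = (0.01832 + 0.1062i):
new amp(|0⟩) = (0.984813)·a + (-0.173616i)·b = (0.9975 - 0.003181i)
new amp(|1⟩) = (-0.173616i)·a + (0.984813)·b = (0.01804 - 0.06802i)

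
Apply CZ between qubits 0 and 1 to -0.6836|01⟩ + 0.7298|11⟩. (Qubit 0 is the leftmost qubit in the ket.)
-0.6836|01⟩ - 0.7298|11⟩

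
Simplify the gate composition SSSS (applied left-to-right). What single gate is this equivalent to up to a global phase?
I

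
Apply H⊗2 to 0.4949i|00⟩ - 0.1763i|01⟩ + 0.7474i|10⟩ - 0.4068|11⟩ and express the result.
(-0.2034 + 0.533i)|00⟩ + (0.2034 + 0.7093i)|01⟩ + (0.2034 - 0.2144i)|10⟩ + (-0.2034 - 0.0381i)|11⟩

H⊗2 gives amp(|y⟩) = (1/2) Σ_x (−1)^(x·y) amp(|x⟩), where x·y is the number of positions in which both x and y have a 1.
|00⟩: (0.4949i - 0.1763i + 0.7474i - 0.4068)/2 = (-0.2034 + 0.533i)
|01⟩: (0.4949i + 0.1763i + 0.7474i + 0.4068)/2 = (0.2034 + 0.7093i)
|10⟩: (0.4949i - 0.1763i - 0.7474i + 0.4068)/2 = (0.2034 - 0.2144i)
|11⟩: (0.4949i + 0.1763i - 0.7474i - 0.4068)/2 = (-0.2034 - 0.0381i)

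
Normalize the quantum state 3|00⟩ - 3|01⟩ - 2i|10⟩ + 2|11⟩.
0.5883|00⟩ - 0.5883|01⟩ - 0.3922i|10⟩ + 0.3922|11⟩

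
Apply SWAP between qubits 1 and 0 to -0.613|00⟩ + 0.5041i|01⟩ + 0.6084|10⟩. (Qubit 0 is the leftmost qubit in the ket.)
-0.613|00⟩ + 0.6084|01⟩ + 0.5041i|10⟩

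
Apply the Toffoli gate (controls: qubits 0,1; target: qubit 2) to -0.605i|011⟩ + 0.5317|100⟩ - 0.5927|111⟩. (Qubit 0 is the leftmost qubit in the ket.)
-0.605i|011⟩ + 0.5317|100⟩ - 0.5927|110⟩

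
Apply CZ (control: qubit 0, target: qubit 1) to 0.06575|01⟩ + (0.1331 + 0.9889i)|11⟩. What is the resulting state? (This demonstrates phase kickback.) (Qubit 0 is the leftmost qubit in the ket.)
0.06575|01⟩ + (-0.1331 - 0.9889i)|11⟩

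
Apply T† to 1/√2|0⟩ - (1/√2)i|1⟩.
1/√2|0⟩ + (-1/2 - (1/2)i)|1⟩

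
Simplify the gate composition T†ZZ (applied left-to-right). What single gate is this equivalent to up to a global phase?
T†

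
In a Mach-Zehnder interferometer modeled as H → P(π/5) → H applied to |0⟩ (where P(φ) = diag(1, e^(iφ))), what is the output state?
(0.9045 + 0.2939i)|0⟩ + (0.09549 - 0.2939i)|1⟩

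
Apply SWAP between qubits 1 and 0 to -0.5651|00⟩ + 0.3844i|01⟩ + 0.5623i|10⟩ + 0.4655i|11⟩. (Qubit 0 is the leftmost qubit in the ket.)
-0.5651|00⟩ + 0.5623i|01⟩ + 0.3844i|10⟩ + 0.4655i|11⟩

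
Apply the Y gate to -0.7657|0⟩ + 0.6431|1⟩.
-0.6431i|0⟩ - 0.7657i|1⟩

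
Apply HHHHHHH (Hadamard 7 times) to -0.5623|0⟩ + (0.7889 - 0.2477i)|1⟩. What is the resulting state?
(0.1602 - 0.1752i)|0⟩ + (-0.9554 + 0.1752i)|1⟩

H² = I, so H^7 = H: a single Hadamard. With (a, b) = (-0.5623, (0.7889 - 0.2477i)), H gives ((a + b)/√2, (a − b)/√2) = ((0.1602 - 0.1752i), (-0.9554 + 0.1752i)).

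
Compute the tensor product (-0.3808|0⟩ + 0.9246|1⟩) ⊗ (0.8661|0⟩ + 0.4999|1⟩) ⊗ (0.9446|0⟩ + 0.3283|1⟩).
-0.3115|000⟩ - 0.1083|001⟩ - 0.1798|010⟩ - 0.0625|011⟩ + 0.7564|100⟩ + 0.2629|101⟩ + 0.4366|110⟩ + 0.1517|111⟩

amp(|b₁b₂…⟩) = product of the factor amplitudes for bits b₁, b₂, …; only kets whose every factor amplitude is nonzero survive.
|000⟩: (-0.3808)(0.8661)(0.9446) = -0.3115
|001⟩: (-0.3808)(0.8661)(0.3283) = -0.1083
|010⟩: (-0.3808)(0.4999)(0.9446) = -0.1798
|011⟩: (-0.3808)(0.4999)(0.3283) = -0.0625
|100⟩: (0.9246)(0.8661)(0.9446) = 0.7564
|101⟩: (0.9246)(0.8661)(0.3283) = 0.2629
|110⟩: (0.9246)(0.4999)(0.9446) = 0.4366
|111⟩: (0.9246)(0.4999)(0.3283) = 0.1517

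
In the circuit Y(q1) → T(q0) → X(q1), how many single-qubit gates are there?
3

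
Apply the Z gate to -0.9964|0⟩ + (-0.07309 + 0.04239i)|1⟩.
-0.9964|0⟩ + (0.07309 - 0.04239i)|1⟩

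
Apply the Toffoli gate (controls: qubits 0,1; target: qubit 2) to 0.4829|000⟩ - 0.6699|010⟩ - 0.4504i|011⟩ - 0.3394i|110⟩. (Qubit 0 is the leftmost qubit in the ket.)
0.4829|000⟩ - 0.6699|010⟩ - 0.4504i|011⟩ - 0.3394i|111⟩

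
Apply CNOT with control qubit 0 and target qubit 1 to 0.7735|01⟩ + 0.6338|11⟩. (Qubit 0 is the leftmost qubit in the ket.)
0.7735|01⟩ + 0.6338|10⟩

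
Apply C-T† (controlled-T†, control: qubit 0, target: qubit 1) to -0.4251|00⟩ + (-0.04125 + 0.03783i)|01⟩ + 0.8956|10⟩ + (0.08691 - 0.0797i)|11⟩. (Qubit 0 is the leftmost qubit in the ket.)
-0.4251|00⟩ + (-0.04125 + 0.03783i)|01⟩ + 0.8956|10⟩ + (0.005098 - 0.1178i)|11⟩

C-T† leaves the control-|0⟩ kets |00⟩, |01⟩ unchanged and applies T† to qubit 1 on the control-|1⟩ pair (|10⟩, |11⟩).
T† = [[1, 0], [0, (1/√2 - (1/√2)i)]].
With a = amp(|10⟩) = 0.8956 and b = amp(|11⟩) = (0.08691 - 0.0797i):
new amp(|10⟩) = (1)·a = 0.8956
new amp(|11⟩) = (1/√2 - (1/√2)i)·b = (0.005098 - 0.1178i)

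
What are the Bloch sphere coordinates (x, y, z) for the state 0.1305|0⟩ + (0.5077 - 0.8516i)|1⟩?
(0.1325, -0.2223, -0.966)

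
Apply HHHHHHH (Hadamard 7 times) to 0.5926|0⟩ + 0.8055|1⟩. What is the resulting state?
0.9886|0⟩ - 0.1505|1⟩

H² = I, so H^7 = H: a single Hadamard. With (a, b) = (0.5926, 0.8055), H gives ((a + b)/√2, (a − b)/√2) = (0.9886, -0.1505).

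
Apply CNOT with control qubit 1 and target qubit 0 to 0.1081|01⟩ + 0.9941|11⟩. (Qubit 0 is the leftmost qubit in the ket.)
0.9941|01⟩ + 0.1081|11⟩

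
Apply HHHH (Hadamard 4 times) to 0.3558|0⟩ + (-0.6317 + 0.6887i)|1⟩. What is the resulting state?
0.3558|0⟩ + (-0.6317 + 0.6887i)|1⟩

H² = I, so an even number of Hadamards cancels: H^4 = I and the state is unchanged.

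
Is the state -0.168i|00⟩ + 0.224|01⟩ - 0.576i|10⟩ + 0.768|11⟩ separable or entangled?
Separable

Writing the state as a|00⟩ + b|01⟩ + c|10⟩ + d|11⟩, it is a product state iff ad − bc = 0.
Here (a, b, c, d) = (-0.168i, 0.224, -0.576i, 0.768): ad − bc = (-0.168i)(0.768) − (0.224)(-0.576i) = 0, so the state is separable.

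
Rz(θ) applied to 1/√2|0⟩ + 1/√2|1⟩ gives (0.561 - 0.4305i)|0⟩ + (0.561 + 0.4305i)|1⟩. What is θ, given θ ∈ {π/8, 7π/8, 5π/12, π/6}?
5π/12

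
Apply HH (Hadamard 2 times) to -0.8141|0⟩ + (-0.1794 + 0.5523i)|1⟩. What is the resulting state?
-0.8141|0⟩ + (-0.1794 + 0.5523i)|1⟩

H² = I, so an even number of Hadamards cancels: H^2 = I and the state is unchanged.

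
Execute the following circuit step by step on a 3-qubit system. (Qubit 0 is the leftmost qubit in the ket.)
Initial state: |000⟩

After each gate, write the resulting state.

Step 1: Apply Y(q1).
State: i|010⟩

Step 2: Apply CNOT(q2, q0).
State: i|010⟩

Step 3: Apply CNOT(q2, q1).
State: i|010⟩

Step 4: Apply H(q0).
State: (1/√2)i|010⟩ + (1/√2)i|110⟩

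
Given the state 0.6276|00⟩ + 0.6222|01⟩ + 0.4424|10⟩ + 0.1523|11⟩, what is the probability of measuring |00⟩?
0.3939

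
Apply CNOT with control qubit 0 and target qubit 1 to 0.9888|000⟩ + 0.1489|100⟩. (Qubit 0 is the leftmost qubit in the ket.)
0.9888|000⟩ + 0.1489|110⟩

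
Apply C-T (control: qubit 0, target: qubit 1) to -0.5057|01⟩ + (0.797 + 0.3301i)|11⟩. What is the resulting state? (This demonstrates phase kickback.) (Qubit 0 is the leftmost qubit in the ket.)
-0.5057|01⟩ + (0.3301 + 0.797i)|11⟩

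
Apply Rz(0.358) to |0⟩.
(0.984 - 0.178i)|0⟩

Rz(0.358) = [[e^(−iθ/2), 0], [0, e^(iθ/2)]] with e^(±iθ/2) = cos(θ/2) ± i·sin(θ/2); θ = 0.358, cos(θ/2) ≈ 0.984022, sin(θ/2) ≈ 0.178046.
With a = amp(|0⟩) = 1 and b = amp(|1⟩) = 0:
new amp(|0⟩) = (0.984022 - 0.178046i)·a = (0.984 - 0.178i)
new amp(|1⟩) = (0.984022 + 0.178046i)·b = 0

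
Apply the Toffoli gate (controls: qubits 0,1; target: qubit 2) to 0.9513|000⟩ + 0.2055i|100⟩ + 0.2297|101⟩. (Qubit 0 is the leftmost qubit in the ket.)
0.9513|000⟩ + 0.2055i|100⟩ + 0.2297|101⟩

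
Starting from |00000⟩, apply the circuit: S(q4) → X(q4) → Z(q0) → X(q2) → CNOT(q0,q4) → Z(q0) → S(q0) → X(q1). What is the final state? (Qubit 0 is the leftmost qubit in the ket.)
|01101⟩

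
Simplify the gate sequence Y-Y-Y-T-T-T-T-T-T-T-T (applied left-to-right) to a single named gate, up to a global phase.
Y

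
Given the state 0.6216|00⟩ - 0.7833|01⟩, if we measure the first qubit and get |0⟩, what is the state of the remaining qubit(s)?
0.6216|0⟩ - 0.7833|1⟩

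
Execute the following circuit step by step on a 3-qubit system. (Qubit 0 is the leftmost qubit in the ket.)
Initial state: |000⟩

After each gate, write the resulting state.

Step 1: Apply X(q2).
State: |001⟩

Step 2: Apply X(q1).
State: |011⟩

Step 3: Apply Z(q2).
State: -|011⟩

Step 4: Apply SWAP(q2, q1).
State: -|011⟩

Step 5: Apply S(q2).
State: -i|011⟩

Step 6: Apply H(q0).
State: -(1/√2)i|011⟩ - (1/√2)i|111⟩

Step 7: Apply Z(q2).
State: (1/√2)i|011⟩ + (1/√2)i|111⟩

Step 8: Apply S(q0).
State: (1/√2)i|011⟩ - 1/√2|111⟩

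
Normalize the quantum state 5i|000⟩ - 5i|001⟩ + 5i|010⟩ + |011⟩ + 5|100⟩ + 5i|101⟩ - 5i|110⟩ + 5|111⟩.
0.3769i|000⟩ - 0.3769i|001⟩ + 0.3769i|010⟩ + 0.07538|011⟩ + 0.3769|100⟩ + 0.3769i|101⟩ - 0.3769i|110⟩ + 0.3769|111⟩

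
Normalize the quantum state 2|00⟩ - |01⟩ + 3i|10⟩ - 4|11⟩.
0.3651|00⟩ - 0.1826|01⟩ + 0.5477i|10⟩ - 0.7303|11⟩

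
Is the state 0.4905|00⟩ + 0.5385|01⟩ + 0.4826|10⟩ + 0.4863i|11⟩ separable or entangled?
Entangled

Writing the state as a|00⟩ + b|01⟩ + c|10⟩ + d|11⟩, it is a product state iff ad − bc = 0.
Here (a, b, c, d) = (0.4905, 0.5385, 0.4826, 0.4863i): ad − bc = (0.4905)(0.4863i) − (0.5385)(0.4826) = (-0.2599 + 0.2385i) ≠ 0, so the state is entangled.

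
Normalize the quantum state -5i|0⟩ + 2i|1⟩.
-0.9285i|0⟩ + 0.3714i|1⟩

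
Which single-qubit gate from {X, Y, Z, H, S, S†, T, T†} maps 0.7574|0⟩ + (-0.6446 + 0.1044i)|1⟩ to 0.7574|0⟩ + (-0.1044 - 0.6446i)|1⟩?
S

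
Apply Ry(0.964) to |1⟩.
-0.4636|0⟩ + 0.8861|1⟩

Ry(0.964) = [[cos(θ/2), −sin(θ/2)], [sin(θ/2), cos(θ/2)]]; θ = 0.964, cos(θ/2) ≈ 0.88607, sin(θ/2) ≈ 0.463552.
With a = amp(|0⟩) = 0 and b = amp(|1⟩) = 1:
new amp(|0⟩) = (0.88607)·a + (-0.463552)·b = -0.4636
new amp(|1⟩) = (0.463552)·a + (0.88607)·b = 0.8861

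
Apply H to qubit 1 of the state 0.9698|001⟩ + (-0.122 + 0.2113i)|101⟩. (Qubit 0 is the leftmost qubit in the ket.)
0.6858|001⟩ + 0.6858|011⟩ + (-0.08627 + 0.1494i)|101⟩ + (-0.08627 + 0.1494i)|111⟩

H on qubit 1 mixes each pair of kets that differ only in qubit 1: amplitudes (a, b) of (|…0…⟩, |…1…⟩) become ((a + b)/√2, (a − b)/√2). Kets absent from the input have amplitude 0.
(|001⟩, |011⟩): (a, b) = (0.9698, 0) → (0.6858, 0.6858)
(|101⟩, |111⟩): (a, b) = ((-0.122 + 0.2113i), 0) → ((-0.08627 + 0.1494i), (-0.08627 + 0.1494i))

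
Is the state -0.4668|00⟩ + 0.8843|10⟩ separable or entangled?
Separable

Writing the state as a|00⟩ + b|01⟩ + c|10⟩ + d|11⟩, it is a product state iff ad − bc = 0.
Here (a, b, c, d) = (-0.4668, 0, 0.8843, 0): ad − bc = (-0.4668)(0) − (0)(0.8843) = 0, so the state is separable.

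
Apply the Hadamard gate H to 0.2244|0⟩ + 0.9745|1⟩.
0.8478|0⟩ - 0.5304|1⟩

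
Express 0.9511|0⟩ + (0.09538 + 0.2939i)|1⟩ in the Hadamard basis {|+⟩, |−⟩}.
(0.74 + 0.2078i)|+⟩ + (0.6051 - 0.2078i)|−⟩

With |ψ⟩ = α|0⟩ + β|1⟩, the Hadamard-basis coefficients are ⟨+|ψ⟩ = (α + β)/√2 and ⟨−|ψ⟩ = (α − β)/√2.
Here α = 0.9511, β = (0.09538 + 0.2939i): (α + β)/√2 = (0.74 + 0.2078i), (α − β)/√2 = (0.6051 - 0.2078i).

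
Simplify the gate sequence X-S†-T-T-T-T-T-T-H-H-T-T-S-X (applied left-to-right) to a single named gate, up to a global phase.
I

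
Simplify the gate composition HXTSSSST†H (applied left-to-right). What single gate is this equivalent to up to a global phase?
Z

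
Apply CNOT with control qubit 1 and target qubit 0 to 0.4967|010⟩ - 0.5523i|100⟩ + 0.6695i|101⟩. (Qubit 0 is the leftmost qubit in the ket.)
-0.5523i|100⟩ + 0.6695i|101⟩ + 0.4967|110⟩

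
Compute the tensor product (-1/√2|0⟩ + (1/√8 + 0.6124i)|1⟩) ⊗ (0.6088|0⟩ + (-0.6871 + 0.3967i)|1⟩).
-0.4305|00⟩ + (0.4859 - 0.2805i)|01⟩ + (0.2152 + 0.3728i)|10⟩ + (-0.4859 - 0.2805i)|11⟩

amp(|b₁b₂…⟩) = product of the factor amplitudes for bits b₁, b₂, …; only kets whose every factor amplitude is nonzero survive.
|00⟩: (-1/√2)(0.6088) = -0.4305
|01⟩: (-1/√2)(-0.6871 + 0.3967i) = (0.4859 - 0.2805i)
|10⟩: (1/√8 + 0.6124i)(0.6088) = (0.2152 + 0.3728i)
|11⟩: (1/√8 + 0.6124i)(-0.6871 + 0.3967i) = (-0.4859 - 0.2805i)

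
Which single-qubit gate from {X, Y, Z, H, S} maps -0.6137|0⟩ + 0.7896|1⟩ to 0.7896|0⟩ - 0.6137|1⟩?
X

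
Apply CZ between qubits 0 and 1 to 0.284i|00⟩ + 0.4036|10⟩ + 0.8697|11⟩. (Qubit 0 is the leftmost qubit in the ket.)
0.284i|00⟩ + 0.4036|10⟩ - 0.8697|11⟩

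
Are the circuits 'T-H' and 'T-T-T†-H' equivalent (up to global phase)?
Yes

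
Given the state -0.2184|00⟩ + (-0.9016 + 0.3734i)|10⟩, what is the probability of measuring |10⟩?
0.9523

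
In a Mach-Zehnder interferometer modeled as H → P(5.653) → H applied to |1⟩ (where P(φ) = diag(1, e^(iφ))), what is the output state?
(0.09604 + 0.2946i)|0⟩ + (0.904 - 0.2946i)|1⟩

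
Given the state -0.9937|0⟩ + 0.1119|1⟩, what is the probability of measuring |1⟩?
0.01252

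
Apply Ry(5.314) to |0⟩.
-0.8849|0⟩ + 0.4658|1⟩

Ry(5.314) = [[cos(θ/2), −sin(θ/2)], [sin(θ/2), cos(θ/2)]]; θ = 5.314, cos(θ/2) ≈ -0.884865, sin(θ/2) ≈ 0.465848.
With a = amp(|0⟩) = 1 and b = amp(|1⟩) = 0:
new amp(|0⟩) = (-0.884865)·a + (-0.465848)·b = -0.8849
new amp(|1⟩) = (0.465848)·a + (-0.884865)·b = 0.4658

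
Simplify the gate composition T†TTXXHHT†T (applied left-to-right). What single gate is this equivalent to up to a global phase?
T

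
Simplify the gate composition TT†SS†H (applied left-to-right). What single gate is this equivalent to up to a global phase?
H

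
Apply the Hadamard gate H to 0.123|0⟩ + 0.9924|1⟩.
0.7887|0⟩ - 0.6148|1⟩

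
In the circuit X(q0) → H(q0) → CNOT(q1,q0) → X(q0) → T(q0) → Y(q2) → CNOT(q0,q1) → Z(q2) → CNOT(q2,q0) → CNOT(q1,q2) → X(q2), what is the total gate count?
11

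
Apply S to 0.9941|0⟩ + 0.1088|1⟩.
0.9941|0⟩ + 0.1088i|1⟩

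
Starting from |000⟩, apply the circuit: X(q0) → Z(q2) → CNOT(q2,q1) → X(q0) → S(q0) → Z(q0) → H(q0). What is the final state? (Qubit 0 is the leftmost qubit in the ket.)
1/√2|000⟩ + 1/√2|100⟩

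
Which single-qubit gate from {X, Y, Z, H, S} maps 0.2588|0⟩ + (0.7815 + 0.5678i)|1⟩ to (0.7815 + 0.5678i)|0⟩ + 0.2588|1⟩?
X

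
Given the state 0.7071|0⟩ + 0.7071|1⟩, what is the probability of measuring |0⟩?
0.5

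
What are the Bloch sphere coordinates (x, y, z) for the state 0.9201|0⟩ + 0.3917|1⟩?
(0.7208, 0, 0.6932)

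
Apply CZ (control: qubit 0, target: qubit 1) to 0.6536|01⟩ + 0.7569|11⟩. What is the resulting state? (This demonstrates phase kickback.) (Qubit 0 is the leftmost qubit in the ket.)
0.6536|01⟩ - 0.7569|11⟩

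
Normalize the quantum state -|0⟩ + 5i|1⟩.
-0.1961|0⟩ + 0.9806i|1⟩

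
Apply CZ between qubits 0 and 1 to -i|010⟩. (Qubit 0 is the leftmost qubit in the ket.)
-i|010⟩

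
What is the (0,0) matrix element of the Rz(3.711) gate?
(-0.2809 - 0.9597i)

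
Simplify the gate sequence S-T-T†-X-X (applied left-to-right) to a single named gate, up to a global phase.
S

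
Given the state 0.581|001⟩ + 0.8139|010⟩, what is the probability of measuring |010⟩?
0.6624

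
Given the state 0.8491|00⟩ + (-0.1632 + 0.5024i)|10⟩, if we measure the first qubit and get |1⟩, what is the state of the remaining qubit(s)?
(-0.3089 + 0.9511i)|0⟩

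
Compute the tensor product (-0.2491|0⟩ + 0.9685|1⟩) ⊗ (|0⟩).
-0.2491|00⟩ + 0.9685|10⟩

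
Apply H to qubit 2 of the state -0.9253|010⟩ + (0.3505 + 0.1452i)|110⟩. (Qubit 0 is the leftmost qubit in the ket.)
-0.6543|010⟩ - 0.6543|011⟩ + (0.2478 + 0.1027i)|110⟩ + (0.2478 + 0.1027i)|111⟩

H on qubit 2 mixes each pair of kets that differ only in qubit 2: amplitudes (a, b) of (|…0…⟩, |…1…⟩) become ((a + b)/√2, (a − b)/√2). Kets absent from the input have amplitude 0.
(|010⟩, |011⟩): (a, b) = (-0.9253, 0) → (-0.6543, -0.6543)
(|110⟩, |111⟩): (a, b) = ((0.3505 + 0.1452i), 0) → ((0.2478 + 0.1027i), (0.2478 + 0.1027i))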